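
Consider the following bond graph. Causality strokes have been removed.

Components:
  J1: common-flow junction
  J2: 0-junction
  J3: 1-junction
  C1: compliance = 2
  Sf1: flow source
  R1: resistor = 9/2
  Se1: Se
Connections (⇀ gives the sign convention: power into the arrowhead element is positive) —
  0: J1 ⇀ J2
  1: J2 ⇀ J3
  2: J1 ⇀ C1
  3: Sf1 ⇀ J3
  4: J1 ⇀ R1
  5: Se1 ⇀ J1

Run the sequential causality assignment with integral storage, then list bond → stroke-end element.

β3 stroke→Sf1  (Sf1 (Sf) sets flow on bond)
β5 stroke→J1  (source Se1 imposes e)
β1 stroke→J3  (J3: bond 3 brought flow, rest push out)
β0 stroke→J2  (J2: last free bond brings effort in)
β2 stroke→J1  (1-jn J1 has f-setter on 0)
β4 stroke→J1  (J1: bond 0 brought flow, rest push out)

bond 0 stroke→J2
bond 1 stroke→J3
bond 2 stroke→J1
bond 3 stroke→Sf1
bond 4 stroke→J1
bond 5 stroke→J1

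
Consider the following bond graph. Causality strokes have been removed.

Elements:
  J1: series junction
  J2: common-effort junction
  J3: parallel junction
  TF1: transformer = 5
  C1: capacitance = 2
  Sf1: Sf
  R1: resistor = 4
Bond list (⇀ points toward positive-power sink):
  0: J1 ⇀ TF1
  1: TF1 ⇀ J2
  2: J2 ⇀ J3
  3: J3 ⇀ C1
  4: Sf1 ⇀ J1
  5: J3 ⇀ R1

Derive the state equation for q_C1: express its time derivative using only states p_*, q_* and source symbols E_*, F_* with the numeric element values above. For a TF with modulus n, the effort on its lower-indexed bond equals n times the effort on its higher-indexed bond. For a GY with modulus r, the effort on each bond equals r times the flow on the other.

b4 |Sf1  (Sf1 (Sf) sets flow on bond)
b0 |J1  (J1: bond 4 brought flow, rest push out)
b1 |TF1  (TF1 one-in-one-out from 0)
b2 |J2  (closing 0-jn rule on J2)
b3 |J3  (C1 integral (e out))
b5 |R1  (common-e at J3 fixed by 3)

dq_C1/dt = 5*F_Sf1 - q_C1/8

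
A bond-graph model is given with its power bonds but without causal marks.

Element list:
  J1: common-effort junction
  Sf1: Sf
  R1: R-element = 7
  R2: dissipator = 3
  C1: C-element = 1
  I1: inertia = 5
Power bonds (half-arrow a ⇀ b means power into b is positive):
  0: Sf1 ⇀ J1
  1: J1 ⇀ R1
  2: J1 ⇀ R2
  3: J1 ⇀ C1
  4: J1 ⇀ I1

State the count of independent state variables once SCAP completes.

2  (C1, I1 all integral)

#0 |Sf1  (Sf1: flow source, stroke at near end)
#3 |J1  (C1: C, integral causality)
#1 |R1  (J1 effort already set via bond 3)
#2 |R2  (J1 effort already set via bond 3)
#4 |I1  (J1 effort already set via bond 3)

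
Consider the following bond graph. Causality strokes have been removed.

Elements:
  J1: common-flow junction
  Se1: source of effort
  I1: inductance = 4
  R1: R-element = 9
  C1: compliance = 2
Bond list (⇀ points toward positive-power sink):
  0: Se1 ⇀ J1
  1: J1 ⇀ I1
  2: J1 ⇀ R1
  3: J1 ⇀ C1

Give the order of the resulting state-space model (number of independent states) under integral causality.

2  (C1, I1 all integral)

b0 →J1  (Se1 (Se) sets effort on bond)
b1 →I1  (I1 integral (f out))
b2 →J1  (J1: bond 1 brought flow, rest push out)
b3 →J1  (common-f at J1 fixed by 1)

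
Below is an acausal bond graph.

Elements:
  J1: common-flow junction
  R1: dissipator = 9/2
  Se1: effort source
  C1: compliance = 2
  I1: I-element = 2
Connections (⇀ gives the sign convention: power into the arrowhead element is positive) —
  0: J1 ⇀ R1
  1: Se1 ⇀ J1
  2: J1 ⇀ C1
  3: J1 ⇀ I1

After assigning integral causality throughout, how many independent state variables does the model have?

#1 stroke at J1  (Se1: effort source, stroke at far end)
#2 stroke at J1  (C1 integral (e out))
#3 stroke at I1  (I1 outputs flow p/I1)
#0 stroke at J1  (1-jn J1 has f-setter on 3)

2  (C1, I1 all integral)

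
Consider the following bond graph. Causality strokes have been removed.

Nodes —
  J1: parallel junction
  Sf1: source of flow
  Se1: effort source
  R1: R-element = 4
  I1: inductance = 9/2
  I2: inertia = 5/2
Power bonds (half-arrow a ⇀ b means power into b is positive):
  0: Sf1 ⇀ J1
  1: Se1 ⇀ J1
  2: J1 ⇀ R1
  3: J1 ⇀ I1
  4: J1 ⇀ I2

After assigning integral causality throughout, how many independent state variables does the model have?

2  (I1, I2 all integral)

#0 stroke at Sf1  (Sf1: flow source, stroke at near end)
#1 stroke at J1  (Se1 (Se) sets effort on bond)
#2 stroke at R1  (J1 effort already set via bond 1)
#3 stroke at I1  (J1: bond 1 brought effort, rest push out)
#4 stroke at I2  (0-jn J1 has e-setter on 1)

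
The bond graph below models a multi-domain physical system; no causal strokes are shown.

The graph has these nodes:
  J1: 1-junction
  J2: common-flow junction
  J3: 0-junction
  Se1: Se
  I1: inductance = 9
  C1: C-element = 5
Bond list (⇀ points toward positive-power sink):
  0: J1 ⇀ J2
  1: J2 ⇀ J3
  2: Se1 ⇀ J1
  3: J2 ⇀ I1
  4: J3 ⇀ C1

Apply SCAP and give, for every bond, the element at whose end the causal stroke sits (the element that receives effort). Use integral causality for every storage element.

bond 2 →J1  (Se1: effort source, stroke at far end)
bond 0 →J2  (J1 needs exactly one f-in)
bond 3 →I1  (I1 integral (f out))
bond 1 →J2  (J2 flow already set via bond 3)
bond 4 →J3  (closing 0-jn rule on J3)

b0 stroke at J2
b1 stroke at J2
b2 stroke at J1
b3 stroke at I1
b4 stroke at J3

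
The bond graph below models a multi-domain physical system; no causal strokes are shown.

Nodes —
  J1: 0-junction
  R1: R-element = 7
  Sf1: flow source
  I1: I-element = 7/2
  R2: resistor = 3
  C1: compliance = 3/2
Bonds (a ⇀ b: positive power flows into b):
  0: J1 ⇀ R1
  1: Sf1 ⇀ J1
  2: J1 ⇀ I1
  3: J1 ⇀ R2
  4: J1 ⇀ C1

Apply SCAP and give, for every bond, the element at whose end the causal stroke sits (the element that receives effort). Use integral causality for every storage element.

b1 →Sf1  (Sf1 (Sf) sets flow on bond)
b2 →I1  (prefer integral on I1)
b4 →J1  (C1 integral (e out))
b0 →R1  (common-e at J1 fixed by 4)
b3 →R2  (common-e at J1 fixed by 4)

β0 stroke→R1
β1 stroke→Sf1
β2 stroke→I1
β3 stroke→R2
β4 stroke→J1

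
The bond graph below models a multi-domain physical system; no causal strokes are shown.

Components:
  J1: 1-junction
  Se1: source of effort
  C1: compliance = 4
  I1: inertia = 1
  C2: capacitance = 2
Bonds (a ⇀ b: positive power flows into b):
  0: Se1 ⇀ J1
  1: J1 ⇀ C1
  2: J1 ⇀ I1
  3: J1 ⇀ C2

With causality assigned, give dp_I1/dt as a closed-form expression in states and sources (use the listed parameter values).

dp_I1/dt = E_Se1 - q_C1/4 - q_C2/2

β0 |J1  (source Se1 imposes e)
β1 |J1  (C1 integral (e out))
β2 |I1  (I1 integral (f out))
β3 |J1  (J1 flow already set via bond 2)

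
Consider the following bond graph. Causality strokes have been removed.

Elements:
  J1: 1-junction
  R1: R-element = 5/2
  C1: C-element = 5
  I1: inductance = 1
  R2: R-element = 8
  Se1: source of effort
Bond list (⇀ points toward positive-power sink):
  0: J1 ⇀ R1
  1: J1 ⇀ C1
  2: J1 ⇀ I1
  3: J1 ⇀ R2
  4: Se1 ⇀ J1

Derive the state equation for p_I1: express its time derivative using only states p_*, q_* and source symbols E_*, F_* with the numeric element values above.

dp_I1/dt = E_Se1 - 21*p_I1/2 - q_C1/5

#4 stroke at J1  (source Se1 imposes e)
#1 stroke at J1  (prefer integral on C1)
#2 stroke at I1  (I1 outputs flow p/I1)
#0 stroke at J1  (common-f at J1 fixed by 2)
#3 stroke at J1  (J1: bond 2 brought flow, rest push out)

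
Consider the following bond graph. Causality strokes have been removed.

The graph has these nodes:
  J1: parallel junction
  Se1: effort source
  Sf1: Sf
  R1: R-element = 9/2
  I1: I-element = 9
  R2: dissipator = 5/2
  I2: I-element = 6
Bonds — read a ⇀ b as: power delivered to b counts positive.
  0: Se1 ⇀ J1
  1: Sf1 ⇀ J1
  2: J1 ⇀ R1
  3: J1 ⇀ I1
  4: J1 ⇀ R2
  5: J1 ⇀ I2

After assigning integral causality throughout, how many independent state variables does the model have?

2  (I1, I2 all integral)

β0 stroke→J1  (Se1: effort source, stroke at far end)
β1 stroke→Sf1  (source Sf1 imposes f)
β2 stroke→R1  (0-jn J1 has e-setter on 0)
β3 stroke→I1  (common-e at J1 fixed by 0)
β4 stroke→R2  (common-e at J1 fixed by 0)
β5 stroke→I2  (common-e at J1 fixed by 0)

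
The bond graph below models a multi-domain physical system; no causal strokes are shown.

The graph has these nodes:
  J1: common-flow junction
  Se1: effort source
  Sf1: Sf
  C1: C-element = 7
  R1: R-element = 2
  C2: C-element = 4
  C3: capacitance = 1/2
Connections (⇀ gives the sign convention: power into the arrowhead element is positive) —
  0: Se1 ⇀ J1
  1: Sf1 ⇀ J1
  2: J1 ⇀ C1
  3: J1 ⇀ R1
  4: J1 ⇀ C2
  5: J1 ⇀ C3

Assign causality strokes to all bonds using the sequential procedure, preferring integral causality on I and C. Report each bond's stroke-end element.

bond 0 →J1
bond 1 →Sf1
bond 2 →J1
bond 3 →J1
bond 4 →J1
bond 5 →J1

β0 →J1  (Se1: effort source, stroke at far end)
β1 →Sf1  (Sf1 (Sf) sets flow on bond)
β2 →J1  (J1 flow already set via bond 1)
β3 →J1  (J1 flow already set via bond 1)
β4 →J1  (common-f at J1 fixed by 1)
β5 →J1  (J1: bond 1 brought flow, rest push out)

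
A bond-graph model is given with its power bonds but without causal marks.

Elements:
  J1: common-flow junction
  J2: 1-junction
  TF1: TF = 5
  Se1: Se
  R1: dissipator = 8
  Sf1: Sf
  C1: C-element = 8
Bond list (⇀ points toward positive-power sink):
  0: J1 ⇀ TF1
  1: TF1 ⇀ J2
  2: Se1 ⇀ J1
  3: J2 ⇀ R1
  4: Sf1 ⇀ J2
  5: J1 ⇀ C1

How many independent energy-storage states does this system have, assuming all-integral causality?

#2 →J1  (Se1 (Se) sets effort on bond)
#4 →Sf1  (source Sf1 imposes f)
#1 →J2  (common-f at J2 fixed by 4)
#3 →J2  (1-jn J2 has f-setter on 4)
#0 →TF1  (TF1 one-in-one-out from 1)
#5 →J1  (J1 flow already set via bond 0)

1  (C1 all integral)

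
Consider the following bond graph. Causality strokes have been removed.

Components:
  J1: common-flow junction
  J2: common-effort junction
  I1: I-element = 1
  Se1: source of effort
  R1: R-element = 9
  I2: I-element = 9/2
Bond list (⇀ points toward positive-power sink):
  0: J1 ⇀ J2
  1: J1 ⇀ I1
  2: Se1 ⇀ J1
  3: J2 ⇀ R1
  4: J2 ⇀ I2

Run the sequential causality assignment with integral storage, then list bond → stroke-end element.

bond 0 stroke→J1
bond 1 stroke→I1
bond 2 stroke→J1
bond 3 stroke→J2
bond 4 stroke→I2

β2 stroke at J1  (source Se1 imposes e)
β1 stroke at I1  (I1: I, integral causality)
β0 stroke at J1  (J1 flow already set via bond 1)
β4 stroke at I2  (I2: I, integral causality)
β3 stroke at J2  (only one effort-in slot at J2)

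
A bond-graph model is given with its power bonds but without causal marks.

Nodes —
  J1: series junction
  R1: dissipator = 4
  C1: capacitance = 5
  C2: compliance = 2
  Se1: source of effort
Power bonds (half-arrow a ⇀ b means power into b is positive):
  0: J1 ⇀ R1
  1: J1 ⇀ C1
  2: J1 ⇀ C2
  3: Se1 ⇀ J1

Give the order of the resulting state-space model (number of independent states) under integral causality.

β3 →J1  (Se1 (Se) sets effort on bond)
β1 →J1  (C1 integral (e out))
β2 →J1  (C2 outputs effort q/C2)
β0 →R1  (only one flow-in slot at J1)

2  (C1, C2 all integral)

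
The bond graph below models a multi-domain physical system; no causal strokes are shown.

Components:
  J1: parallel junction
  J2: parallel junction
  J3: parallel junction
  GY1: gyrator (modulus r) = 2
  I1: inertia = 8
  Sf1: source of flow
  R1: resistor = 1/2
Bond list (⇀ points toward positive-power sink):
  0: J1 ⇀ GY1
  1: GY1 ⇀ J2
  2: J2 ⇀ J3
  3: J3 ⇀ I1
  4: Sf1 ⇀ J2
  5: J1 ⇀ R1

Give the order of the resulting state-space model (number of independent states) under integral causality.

β4 →Sf1  (Sf1 fixes flow; stroke at Sf1)
β3 →I1  (I1 integral (f out))
β2 →J3  (only one effort-in slot at J3)
β1 →J2  (only one effort-in slot at J2)
β0 →J1  (GY GY1: same side as bond 1)
β5 →R1  (J1 effort already set via bond 0)

1  (I1 all integral)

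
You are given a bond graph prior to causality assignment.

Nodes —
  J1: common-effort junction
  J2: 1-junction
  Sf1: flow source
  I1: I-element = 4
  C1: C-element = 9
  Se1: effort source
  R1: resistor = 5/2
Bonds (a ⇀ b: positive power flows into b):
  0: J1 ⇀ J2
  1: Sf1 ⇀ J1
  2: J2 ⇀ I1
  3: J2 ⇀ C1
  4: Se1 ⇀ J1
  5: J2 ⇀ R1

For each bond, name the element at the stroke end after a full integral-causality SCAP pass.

b1 stroke→Sf1  (Sf1 (Sf) sets flow on bond)
b4 stroke→J1  (source Se1 imposes e)
b0 stroke→J2  (common-e at J1 fixed by 4)
b2 stroke→I1  (I1 integral (f out))
b3 stroke→J2  (J2: bond 2 brought flow, rest push out)
b5 stroke→J2  (J2 flow already set via bond 2)

b0 →J2
b1 →Sf1
b2 →I1
b3 →J2
b4 →J1
b5 →J2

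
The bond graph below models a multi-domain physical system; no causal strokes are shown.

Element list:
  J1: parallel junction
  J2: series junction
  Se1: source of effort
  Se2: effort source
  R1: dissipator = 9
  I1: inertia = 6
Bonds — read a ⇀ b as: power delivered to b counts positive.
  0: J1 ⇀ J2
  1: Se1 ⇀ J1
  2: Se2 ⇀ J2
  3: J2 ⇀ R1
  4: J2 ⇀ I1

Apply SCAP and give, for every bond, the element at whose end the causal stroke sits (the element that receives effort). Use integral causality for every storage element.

bond 0 stroke→J2
bond 1 stroke→J1
bond 2 stroke→J2
bond 3 stroke→J2
bond 4 stroke→I1

#1 →J1  (Se1 fixes effort; stroke away)
#2 →J2  (Se2 fixes effort; stroke away)
#0 →J2  (0-jn J1 has e-setter on 1)
#4 →I1  (I1 integral (f out))
#3 →J2  (J2: bond 4 brought flow, rest push out)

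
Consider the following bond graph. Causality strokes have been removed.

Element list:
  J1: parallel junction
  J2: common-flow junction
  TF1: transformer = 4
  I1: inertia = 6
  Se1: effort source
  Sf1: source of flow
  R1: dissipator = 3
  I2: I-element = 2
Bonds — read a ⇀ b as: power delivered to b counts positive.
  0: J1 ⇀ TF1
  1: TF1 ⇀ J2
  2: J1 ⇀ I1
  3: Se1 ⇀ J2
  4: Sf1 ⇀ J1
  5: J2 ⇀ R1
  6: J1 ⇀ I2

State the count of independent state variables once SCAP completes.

β3 |J2  (Se1: effort source, stroke at far end)
β4 |Sf1  (Sf1: flow source, stroke at near end)
β2 |I1  (prefer integral on I1)
β6 |I2  (prefer integral on I2)
β0 |J1  (closing 0-jn rule on J1)
β1 |TF1  (through TF1, causality passes straight; one stroke at TF1)
β5 |J2  (J2: bond 1 brought flow, rest push out)

2  (I1, I2 all integral)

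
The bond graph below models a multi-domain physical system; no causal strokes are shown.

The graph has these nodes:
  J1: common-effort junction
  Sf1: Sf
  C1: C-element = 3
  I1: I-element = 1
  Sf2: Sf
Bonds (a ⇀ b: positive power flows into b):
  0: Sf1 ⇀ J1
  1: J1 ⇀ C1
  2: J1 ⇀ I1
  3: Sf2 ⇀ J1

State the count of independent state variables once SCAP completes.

2  (C1, I1 all integral)

b0 →Sf1  (source Sf1 imposes f)
b3 →Sf2  (Sf2 fixes flow; stroke at Sf2)
b1 →J1  (prefer integral on C1)
b2 →I1  (common-e at J1 fixed by 1)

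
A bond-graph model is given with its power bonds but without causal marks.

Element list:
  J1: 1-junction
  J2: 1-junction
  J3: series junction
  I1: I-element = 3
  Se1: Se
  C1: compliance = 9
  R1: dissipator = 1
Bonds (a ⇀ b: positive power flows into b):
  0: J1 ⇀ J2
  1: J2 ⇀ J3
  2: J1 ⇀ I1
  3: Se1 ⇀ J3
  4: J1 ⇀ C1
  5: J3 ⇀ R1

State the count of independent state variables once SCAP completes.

bond 3 →J3  (Se1: effort source, stroke at far end)
bond 2 →I1  (prefer integral on I1)
bond 0 →J1  (common-f at J1 fixed by 2)
bond 4 →J1  (1-jn J1 has f-setter on 2)
bond 1 →J2  (common-f at J2 fixed by 0)
bond 5 →J3  (common-f at J3 fixed by 1)

2  (C1, I1 all integral)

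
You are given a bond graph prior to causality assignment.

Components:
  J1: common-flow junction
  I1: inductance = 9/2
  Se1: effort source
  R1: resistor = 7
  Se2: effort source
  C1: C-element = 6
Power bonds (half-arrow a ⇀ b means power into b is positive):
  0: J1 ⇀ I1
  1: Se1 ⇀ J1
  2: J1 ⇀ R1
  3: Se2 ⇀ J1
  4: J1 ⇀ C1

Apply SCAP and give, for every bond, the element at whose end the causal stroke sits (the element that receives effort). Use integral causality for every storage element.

#1 |J1  (Se1 (Se) sets effort on bond)
#3 |J1  (Se2 fixes effort; stroke away)
#0 |I1  (I1 outputs flow p/I1)
#2 |J1  (common-f at J1 fixed by 0)
#4 |J1  (1-jn J1 has f-setter on 0)

bond 0 stroke→I1
bond 1 stroke→J1
bond 2 stroke→J1
bond 3 stroke→J1
bond 4 stroke→J1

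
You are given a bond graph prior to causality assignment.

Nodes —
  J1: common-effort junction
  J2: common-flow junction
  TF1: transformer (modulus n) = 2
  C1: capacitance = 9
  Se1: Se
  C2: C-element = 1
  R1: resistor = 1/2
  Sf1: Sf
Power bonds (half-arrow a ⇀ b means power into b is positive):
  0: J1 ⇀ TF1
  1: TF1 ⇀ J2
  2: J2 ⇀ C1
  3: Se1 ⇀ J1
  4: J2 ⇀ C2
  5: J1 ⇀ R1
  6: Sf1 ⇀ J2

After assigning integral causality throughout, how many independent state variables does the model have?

β3 stroke at J1  (Se1: effort source, stroke at far end)
β6 stroke at Sf1  (Sf1: flow source, stroke at near end)
β0 stroke at TF1  (common-e at J1 fixed by 3)
β5 stroke at R1  (J1: bond 3 brought effort, rest push out)
β1 stroke at J2  (J2: bond 6 brought flow, rest push out)
β2 stroke at J2  (J2 flow already set via bond 6)
β4 stroke at J2  (J2: bond 6 brought flow, rest push out)

2  (C1, C2 all integral)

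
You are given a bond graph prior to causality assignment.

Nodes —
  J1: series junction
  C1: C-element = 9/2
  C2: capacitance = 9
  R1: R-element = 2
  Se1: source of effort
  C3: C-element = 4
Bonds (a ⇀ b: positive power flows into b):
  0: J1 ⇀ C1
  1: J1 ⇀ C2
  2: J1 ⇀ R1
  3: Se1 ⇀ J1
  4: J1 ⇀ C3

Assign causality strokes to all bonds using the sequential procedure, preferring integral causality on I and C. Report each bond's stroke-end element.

b0 |J1
b1 |J1
b2 |R1
b3 |J1
b4 |J1

β3 →J1  (Se1 (Se) sets effort on bond)
β0 →J1  (C1: C, integral causality)
β1 →J1  (C2 integral (e out))
β4 →J1  (C3 outputs effort q/C3)
β2 →R1  (closing 1-jn rule on J1)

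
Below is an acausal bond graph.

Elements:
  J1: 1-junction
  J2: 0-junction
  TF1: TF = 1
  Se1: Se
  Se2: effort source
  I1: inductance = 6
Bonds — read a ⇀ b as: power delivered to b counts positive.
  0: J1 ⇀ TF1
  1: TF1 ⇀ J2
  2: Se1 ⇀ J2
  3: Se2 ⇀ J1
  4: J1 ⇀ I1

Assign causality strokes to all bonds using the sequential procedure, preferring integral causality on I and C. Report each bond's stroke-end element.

β0 stroke→J1
β1 stroke→TF1
β2 stroke→J2
β3 stroke→J1
β4 stroke→I1

β2 |J2  (source Se1 imposes e)
β3 |J1  (Se2 (Se) sets effort on bond)
β1 |TF1  (J2 effort already set via bond 2)
β0 |J1  (through TF1, causality passes straight; one stroke at TF1)
β4 |I1  (J1: last free bond brings flow in)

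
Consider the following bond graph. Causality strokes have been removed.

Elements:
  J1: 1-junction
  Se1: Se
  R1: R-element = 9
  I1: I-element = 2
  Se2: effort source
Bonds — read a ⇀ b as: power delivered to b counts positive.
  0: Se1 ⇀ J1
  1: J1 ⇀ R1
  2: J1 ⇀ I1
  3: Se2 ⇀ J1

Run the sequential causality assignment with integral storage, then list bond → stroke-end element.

bond 0 →J1  (Se1 (Se) sets effort on bond)
bond 3 →J1  (Se2 fixes effort; stroke away)
bond 2 →I1  (I1 integral (f out))
bond 1 →J1  (common-f at J1 fixed by 2)

b0 |J1
b1 |J1
b2 |I1
b3 |J1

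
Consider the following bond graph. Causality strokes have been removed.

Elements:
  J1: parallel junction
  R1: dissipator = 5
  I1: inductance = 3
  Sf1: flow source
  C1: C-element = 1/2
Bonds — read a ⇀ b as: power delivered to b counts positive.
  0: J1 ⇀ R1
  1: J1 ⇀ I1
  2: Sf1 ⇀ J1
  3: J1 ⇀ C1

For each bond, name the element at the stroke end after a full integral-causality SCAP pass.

b2 →Sf1  (Sf1 (Sf) sets flow on bond)
b1 →I1  (prefer integral on I1)
b3 →J1  (C1: C, integral causality)
b0 →R1  (0-jn J1 has e-setter on 3)

#0 stroke at R1
#1 stroke at I1
#2 stroke at Sf1
#3 stroke at J1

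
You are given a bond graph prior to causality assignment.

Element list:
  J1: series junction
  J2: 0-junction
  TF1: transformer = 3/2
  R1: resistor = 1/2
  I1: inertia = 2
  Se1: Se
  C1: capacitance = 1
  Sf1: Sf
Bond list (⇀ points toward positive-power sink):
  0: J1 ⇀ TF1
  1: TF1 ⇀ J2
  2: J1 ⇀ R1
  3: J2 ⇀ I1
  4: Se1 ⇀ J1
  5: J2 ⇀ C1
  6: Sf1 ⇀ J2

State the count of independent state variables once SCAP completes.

b4 →J1  (Se1 (Se) sets effort on bond)
b6 →Sf1  (Sf1 (Sf) sets flow on bond)
b3 →I1  (I1: I, integral causality)
b5 →J2  (C1 integral (e out))
b1 →TF1  (0-jn J2 has e-setter on 5)
b0 →J1  (TF1 one-in-one-out from 1)
b2 →R1  (J1: last free bond brings flow in)

2  (C1, I1 all integral)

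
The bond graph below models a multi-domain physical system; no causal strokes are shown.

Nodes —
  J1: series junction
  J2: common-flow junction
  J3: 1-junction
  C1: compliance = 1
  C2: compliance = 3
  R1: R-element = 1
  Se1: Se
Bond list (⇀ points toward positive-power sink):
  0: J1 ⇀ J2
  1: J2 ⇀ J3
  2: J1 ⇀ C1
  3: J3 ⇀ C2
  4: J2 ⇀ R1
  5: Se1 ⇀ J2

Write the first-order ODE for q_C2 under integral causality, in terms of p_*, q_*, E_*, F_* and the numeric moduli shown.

dq_C2/dt = E_Se1 - q_C1 - q_C2/3

β5 →J2  (source Se1 imposes e)
β2 →J1  (C1 outputs effort q/C1)
β0 →J2  (J1: last free bond brings flow in)
β3 →J3  (C2 outputs effort q/C2)
β1 →J2  (J3: last free bond brings flow in)
β4 →R1  (J2: last free bond brings flow in)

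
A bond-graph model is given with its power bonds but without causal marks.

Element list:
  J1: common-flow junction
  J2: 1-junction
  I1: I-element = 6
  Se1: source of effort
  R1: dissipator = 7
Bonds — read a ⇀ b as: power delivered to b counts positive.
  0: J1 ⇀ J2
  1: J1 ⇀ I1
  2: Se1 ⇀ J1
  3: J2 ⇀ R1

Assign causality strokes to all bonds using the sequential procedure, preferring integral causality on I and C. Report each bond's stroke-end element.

β0 |J1
β1 |I1
β2 |J1
β3 |J2

bond 2 stroke at J1  (Se1: effort source, stroke at far end)
bond 1 stroke at I1  (prefer integral on I1)
bond 0 stroke at J1  (1-jn J1 has f-setter on 1)
bond 3 stroke at J2  (1-jn J2 has f-setter on 0)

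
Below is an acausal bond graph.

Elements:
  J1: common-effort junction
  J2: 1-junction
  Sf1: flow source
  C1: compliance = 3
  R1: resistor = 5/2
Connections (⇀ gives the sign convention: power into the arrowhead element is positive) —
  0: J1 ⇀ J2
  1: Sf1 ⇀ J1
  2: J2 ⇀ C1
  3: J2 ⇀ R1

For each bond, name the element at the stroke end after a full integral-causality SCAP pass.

β1 stroke at Sf1  (Sf1: flow source, stroke at near end)
β0 stroke at J1  (J1 needs exactly one e-in)
β2 stroke at J2  (common-f at J2 fixed by 0)
β3 stroke at J2  (J2 flow already set via bond 0)

b0 |J1
b1 |Sf1
b2 |J2
b3 |J2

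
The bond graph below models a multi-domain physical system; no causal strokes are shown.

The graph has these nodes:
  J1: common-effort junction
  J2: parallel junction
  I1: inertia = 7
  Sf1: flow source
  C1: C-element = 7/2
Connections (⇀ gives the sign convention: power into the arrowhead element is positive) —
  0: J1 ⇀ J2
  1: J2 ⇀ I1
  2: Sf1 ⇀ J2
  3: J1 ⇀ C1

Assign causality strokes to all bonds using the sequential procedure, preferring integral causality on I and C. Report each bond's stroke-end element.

β0 stroke at J2
β1 stroke at I1
β2 stroke at Sf1
β3 stroke at J1

bond 2 |Sf1  (Sf1 (Sf) sets flow on bond)
bond 1 |I1  (I1 integral (f out))
bond 0 |J2  (J2: last free bond brings effort in)
bond 3 |J1  (only one effort-in slot at J1)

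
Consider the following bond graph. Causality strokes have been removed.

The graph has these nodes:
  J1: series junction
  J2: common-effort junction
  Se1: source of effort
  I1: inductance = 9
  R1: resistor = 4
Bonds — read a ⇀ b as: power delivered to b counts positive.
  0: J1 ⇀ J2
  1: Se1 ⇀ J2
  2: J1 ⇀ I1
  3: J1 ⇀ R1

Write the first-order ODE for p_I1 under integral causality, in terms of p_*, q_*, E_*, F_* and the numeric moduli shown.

β1 →J2  (Se1: effort source, stroke at far end)
β0 →J1  (common-e at J2 fixed by 1)
β2 →I1  (prefer integral on I1)
β3 →J1  (common-f at J1 fixed by 2)

dp_I1/dt = -E_Se1 - 4*p_I1/9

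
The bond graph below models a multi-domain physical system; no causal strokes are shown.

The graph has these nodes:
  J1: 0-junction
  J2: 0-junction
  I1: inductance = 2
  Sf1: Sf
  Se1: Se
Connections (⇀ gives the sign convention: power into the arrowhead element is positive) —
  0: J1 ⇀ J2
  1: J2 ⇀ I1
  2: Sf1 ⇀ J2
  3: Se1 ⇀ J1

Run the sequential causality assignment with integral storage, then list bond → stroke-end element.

b0 stroke at J2
b1 stroke at I1
b2 stroke at Sf1
b3 stroke at J1

bond 2 stroke→Sf1  (source Sf1 imposes f)
bond 3 stroke→J1  (Se1: effort source, stroke at far end)
bond 0 stroke→J2  (common-e at J1 fixed by 3)
bond 1 stroke→I1  (0-jn J2 has e-setter on 0)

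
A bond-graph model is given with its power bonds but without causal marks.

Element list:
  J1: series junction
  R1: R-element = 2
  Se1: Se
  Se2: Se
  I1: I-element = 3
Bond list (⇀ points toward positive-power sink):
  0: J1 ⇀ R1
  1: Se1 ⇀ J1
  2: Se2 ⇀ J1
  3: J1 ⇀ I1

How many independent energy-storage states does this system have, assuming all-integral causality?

b1 stroke at J1  (Se1 (Se) sets effort on bond)
b2 stroke at J1  (Se2 fixes effort; stroke away)
b3 stroke at I1  (I1: I, integral causality)
b0 stroke at J1  (common-f at J1 fixed by 3)

1  (I1 all integral)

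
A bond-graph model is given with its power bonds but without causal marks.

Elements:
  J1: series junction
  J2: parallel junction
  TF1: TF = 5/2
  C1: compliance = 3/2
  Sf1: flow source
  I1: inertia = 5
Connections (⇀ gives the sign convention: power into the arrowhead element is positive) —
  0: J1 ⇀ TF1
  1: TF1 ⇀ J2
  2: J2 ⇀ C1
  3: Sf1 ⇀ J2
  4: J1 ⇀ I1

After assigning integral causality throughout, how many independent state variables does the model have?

bond 3 →Sf1  (Sf1: flow source, stroke at near end)
bond 2 →J2  (C1: C, integral causality)
bond 1 →TF1  (J2 effort already set via bond 2)
bond 0 →J1  (through TF1, causality passes straight; one stroke at TF1)
bond 4 →I1  (only one flow-in slot at J1)

2  (C1, I1 all integral)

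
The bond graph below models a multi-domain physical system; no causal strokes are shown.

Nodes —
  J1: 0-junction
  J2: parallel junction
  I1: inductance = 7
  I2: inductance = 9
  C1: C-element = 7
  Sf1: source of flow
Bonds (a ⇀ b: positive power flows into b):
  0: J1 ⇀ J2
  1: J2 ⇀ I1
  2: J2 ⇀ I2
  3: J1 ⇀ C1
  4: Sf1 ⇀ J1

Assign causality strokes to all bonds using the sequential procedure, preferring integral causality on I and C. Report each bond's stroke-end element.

#4 stroke→Sf1  (Sf1 (Sf) sets flow on bond)
#1 stroke→I1  (I1 integral (f out))
#2 stroke→I2  (I2 outputs flow p/I2)
#0 stroke→J2  (J2 needs exactly one e-in)
#3 stroke→J1  (closing 0-jn rule on J1)

b0 stroke→J2
b1 stroke→I1
b2 stroke→I2
b3 stroke→J1
b4 stroke→Sf1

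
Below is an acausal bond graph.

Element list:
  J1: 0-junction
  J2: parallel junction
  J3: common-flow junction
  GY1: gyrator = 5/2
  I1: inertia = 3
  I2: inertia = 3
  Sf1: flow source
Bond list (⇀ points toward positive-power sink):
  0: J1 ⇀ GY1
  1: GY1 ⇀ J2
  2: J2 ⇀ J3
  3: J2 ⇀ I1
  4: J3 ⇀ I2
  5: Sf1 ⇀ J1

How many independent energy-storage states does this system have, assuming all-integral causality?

β5 →Sf1  (Sf1 fixes flow; stroke at Sf1)
β0 →J1  (J1: last free bond brings effort in)
β1 →J2  (GY GY1: same side as bond 0)
β2 →J3  (J2: bond 1 brought effort, rest push out)
β3 →I1  (J2: bond 1 brought effort, rest push out)
β4 →I2  (only one flow-in slot at J3)

2  (I1, I2 all integral)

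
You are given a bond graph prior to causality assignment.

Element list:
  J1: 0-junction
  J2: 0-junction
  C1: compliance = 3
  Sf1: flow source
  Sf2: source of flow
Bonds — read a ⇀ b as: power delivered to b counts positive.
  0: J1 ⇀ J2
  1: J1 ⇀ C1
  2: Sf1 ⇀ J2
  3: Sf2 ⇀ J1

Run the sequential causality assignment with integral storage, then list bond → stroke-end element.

bond 0 stroke→J2
bond 1 stroke→J1
bond 2 stroke→Sf1
bond 3 stroke→Sf2

b2 stroke at Sf1  (Sf1 fixes flow; stroke at Sf1)
b3 stroke at Sf2  (Sf2: flow source, stroke at near end)
b0 stroke at J2  (only one effort-in slot at J2)
b1 stroke at J1  (closing 0-jn rule on J1)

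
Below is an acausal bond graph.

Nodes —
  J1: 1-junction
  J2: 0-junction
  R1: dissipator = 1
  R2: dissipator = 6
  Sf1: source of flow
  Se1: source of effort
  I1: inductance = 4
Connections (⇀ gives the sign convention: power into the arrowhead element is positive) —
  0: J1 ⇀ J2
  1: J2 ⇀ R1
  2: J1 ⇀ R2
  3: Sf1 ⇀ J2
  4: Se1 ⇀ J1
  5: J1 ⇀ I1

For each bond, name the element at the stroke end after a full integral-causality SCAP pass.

#3 stroke→Sf1  (source Sf1 imposes f)
#4 stroke→J1  (Se1 fixes effort; stroke away)
#5 stroke→I1  (prefer integral on I1)
#0 stroke→J1  (1-jn J1 has f-setter on 5)
#2 stroke→J1  (common-f at J1 fixed by 5)
#1 stroke→J2  (J2 needs exactly one e-in)

#0 stroke→J1
#1 stroke→J2
#2 stroke→J1
#3 stroke→Sf1
#4 stroke→J1
#5 stroke→I1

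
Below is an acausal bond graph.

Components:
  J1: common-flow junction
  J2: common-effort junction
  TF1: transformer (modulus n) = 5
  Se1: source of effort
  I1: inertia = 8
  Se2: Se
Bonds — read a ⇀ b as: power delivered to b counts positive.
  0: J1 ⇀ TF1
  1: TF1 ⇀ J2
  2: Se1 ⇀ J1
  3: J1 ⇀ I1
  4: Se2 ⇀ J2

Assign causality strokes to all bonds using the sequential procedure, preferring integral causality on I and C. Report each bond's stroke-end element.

bond 2 stroke→J1  (Se1 fixes effort; stroke away)
bond 4 stroke→J2  (Se2 fixes effort; stroke away)
bond 1 stroke→TF1  (common-e at J2 fixed by 4)
bond 0 stroke→J1  (TF1: transformer flips bond 1)
bond 3 stroke→I1  (J1: last free bond brings flow in)

bond 0 stroke→J1
bond 1 stroke→TF1
bond 2 stroke→J1
bond 3 stroke→I1
bond 4 stroke→J2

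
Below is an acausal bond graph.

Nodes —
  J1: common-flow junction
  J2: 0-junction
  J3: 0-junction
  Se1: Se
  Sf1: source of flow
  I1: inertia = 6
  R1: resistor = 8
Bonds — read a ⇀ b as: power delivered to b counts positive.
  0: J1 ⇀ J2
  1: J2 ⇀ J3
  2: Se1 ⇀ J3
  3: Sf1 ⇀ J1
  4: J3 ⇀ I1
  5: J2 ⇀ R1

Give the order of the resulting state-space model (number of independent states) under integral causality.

#2 stroke→J3  (Se1: effort source, stroke at far end)
#3 stroke→Sf1  (Sf1: flow source, stroke at near end)
#0 stroke→J1  (J1 flow already set via bond 3)
#1 stroke→J2  (0-jn J3 has e-setter on 2)
#4 stroke→I1  (0-jn J3 has e-setter on 2)
#5 stroke→R1  (J2: bond 1 brought effort, rest push out)

1  (I1 all integral)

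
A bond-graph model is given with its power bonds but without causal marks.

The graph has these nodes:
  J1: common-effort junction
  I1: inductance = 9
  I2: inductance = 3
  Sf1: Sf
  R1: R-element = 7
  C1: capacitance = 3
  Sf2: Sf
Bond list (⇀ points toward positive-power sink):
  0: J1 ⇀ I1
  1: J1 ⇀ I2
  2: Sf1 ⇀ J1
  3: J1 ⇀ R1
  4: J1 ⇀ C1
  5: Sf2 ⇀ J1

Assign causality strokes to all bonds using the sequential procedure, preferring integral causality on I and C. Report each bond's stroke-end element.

β2 |Sf1  (source Sf1 imposes f)
β5 |Sf2  (Sf2 (Sf) sets flow on bond)
β0 |I1  (I1 outputs flow p/I1)
β1 |I2  (I2: I, integral causality)
β4 |J1  (C1: C, integral causality)
β3 |R1  (common-e at J1 fixed by 4)

#0 stroke→I1
#1 stroke→I2
#2 stroke→Sf1
#3 stroke→R1
#4 stroke→J1
#5 stroke→Sf2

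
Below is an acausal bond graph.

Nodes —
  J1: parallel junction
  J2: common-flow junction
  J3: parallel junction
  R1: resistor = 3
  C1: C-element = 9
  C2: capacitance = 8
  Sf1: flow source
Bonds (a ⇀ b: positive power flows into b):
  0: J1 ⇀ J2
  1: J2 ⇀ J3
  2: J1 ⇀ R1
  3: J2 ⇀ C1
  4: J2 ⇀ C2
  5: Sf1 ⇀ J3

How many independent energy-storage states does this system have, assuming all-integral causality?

2  (C1, C2 all integral)

#5 |Sf1  (source Sf1 imposes f)
#1 |J3  (J3: last free bond brings effort in)
#0 |J2  (J2: bond 1 brought flow, rest push out)
#3 |J2  (J2: bond 1 brought flow, rest push out)
#4 |J2  (common-f at J2 fixed by 1)
#2 |J1  (J1: last free bond brings effort in)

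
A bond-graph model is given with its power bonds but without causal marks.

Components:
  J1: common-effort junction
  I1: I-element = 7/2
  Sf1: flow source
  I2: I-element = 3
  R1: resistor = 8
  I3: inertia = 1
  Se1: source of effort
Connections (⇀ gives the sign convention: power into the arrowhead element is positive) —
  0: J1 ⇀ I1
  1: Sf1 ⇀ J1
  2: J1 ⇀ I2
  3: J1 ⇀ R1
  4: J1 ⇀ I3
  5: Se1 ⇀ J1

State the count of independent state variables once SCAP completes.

3  (I1, I2, I3 all integral)

#1 stroke→Sf1  (Sf1 (Sf) sets flow on bond)
#5 stroke→J1  (source Se1 imposes e)
#0 stroke→I1  (common-e at J1 fixed by 5)
#2 stroke→I2  (J1 effort already set via bond 5)
#3 stroke→R1  (J1: bond 5 brought effort, rest push out)
#4 stroke→I3  (0-jn J1 has e-setter on 5)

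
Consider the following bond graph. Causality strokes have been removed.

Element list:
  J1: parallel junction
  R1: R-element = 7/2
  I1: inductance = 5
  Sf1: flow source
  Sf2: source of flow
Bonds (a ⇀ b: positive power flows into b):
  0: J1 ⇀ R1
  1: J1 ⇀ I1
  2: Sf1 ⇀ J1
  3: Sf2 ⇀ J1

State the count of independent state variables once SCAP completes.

1  (I1 all integral)

#2 →Sf1  (Sf1: flow source, stroke at near end)
#3 →Sf2  (Sf2 fixes flow; stroke at Sf2)
#1 →I1  (I1 outputs flow p/I1)
#0 →J1  (only one effort-in slot at J1)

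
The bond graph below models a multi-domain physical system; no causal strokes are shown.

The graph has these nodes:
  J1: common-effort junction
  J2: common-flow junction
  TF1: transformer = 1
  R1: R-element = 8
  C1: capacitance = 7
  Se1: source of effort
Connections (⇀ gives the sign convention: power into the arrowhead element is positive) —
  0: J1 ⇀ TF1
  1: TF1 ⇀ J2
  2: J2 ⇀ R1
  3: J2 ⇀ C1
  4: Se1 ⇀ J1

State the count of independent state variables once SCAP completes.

1  (C1 all integral)

b4 →J1  (source Se1 imposes e)
b0 →TF1  (0-jn J1 has e-setter on 4)
b1 →J2  (TF TF1: opposite of bond 0)
b3 →J2  (C1: C, integral causality)
b2 →R1  (only one flow-in slot at J2)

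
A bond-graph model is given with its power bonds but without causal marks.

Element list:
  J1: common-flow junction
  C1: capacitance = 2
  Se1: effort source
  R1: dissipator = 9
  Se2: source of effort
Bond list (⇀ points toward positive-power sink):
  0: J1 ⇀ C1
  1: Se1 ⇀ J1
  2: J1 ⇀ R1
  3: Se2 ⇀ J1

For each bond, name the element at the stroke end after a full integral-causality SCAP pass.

b1 |J1  (Se1 (Se) sets effort on bond)
b3 |J1  (Se2 (Se) sets effort on bond)
b0 |J1  (prefer integral on C1)
b2 |R1  (J1 needs exactly one f-in)

#0 stroke→J1
#1 stroke→J1
#2 stroke→R1
#3 stroke→J1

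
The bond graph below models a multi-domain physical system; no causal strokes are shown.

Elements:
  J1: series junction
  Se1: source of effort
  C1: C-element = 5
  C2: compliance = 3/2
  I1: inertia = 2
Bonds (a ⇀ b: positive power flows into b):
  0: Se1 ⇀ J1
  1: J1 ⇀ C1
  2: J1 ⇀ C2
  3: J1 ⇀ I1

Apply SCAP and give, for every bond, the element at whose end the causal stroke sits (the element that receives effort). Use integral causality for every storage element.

bond 0 |J1
bond 1 |J1
bond 2 |J1
bond 3 |I1

bond 0 |J1  (Se1 fixes effort; stroke away)
bond 1 |J1  (C1 outputs effort q/C1)
bond 2 |J1  (prefer integral on C2)
bond 3 |I1  (closing 1-jn rule on J1)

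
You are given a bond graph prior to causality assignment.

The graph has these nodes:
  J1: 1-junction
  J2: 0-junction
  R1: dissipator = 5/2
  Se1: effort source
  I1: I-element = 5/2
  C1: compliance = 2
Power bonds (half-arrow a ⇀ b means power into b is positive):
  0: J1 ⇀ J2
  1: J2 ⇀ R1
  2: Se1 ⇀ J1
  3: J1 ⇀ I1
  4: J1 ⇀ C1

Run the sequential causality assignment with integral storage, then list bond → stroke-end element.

b0 stroke→J1
b1 stroke→J2
b2 stroke→J1
b3 stroke→I1
b4 stroke→J1

b2 →J1  (source Se1 imposes e)
b3 →I1  (I1 outputs flow p/I1)
b0 →J1  (common-f at J1 fixed by 3)
b4 →J1  (J1 flow already set via bond 3)
b1 →J2  (only one effort-in slot at J2)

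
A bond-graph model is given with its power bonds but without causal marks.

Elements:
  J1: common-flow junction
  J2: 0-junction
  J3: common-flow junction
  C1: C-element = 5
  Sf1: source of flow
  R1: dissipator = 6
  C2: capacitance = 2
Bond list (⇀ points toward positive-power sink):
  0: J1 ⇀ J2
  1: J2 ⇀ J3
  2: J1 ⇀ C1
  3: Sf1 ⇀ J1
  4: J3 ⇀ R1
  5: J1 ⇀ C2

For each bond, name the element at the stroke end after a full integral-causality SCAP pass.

#0 stroke→J1
#1 stroke→J2
#2 stroke→J1
#3 stroke→Sf1
#4 stroke→J3
#5 stroke→J1

β3 →Sf1  (Sf1: flow source, stroke at near end)
β0 →J1  (J1: bond 3 brought flow, rest push out)
β2 →J1  (J1: bond 3 brought flow, rest push out)
β5 →J1  (J1: bond 3 brought flow, rest push out)
β1 →J2  (closing 0-jn rule on J2)
β4 →J3  (common-f at J3 fixed by 1)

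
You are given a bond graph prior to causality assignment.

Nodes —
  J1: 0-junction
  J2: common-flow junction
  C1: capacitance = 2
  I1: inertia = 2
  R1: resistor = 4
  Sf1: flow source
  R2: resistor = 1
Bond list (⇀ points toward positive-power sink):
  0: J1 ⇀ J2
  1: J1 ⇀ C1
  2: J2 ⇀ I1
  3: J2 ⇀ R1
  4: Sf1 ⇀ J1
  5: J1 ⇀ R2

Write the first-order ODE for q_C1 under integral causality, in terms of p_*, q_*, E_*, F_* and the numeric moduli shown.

dq_C1/dt = F_Sf1 - p_I1/2 - q_C1/2

b4 |Sf1  (source Sf1 imposes f)
b1 |J1  (C1: C, integral causality)
b0 |J2  (J1 effort already set via bond 1)
b5 |R2  (common-e at J1 fixed by 1)
b2 |I1  (I1 integral (f out))
b3 |J2  (J2: bond 2 brought flow, rest push out)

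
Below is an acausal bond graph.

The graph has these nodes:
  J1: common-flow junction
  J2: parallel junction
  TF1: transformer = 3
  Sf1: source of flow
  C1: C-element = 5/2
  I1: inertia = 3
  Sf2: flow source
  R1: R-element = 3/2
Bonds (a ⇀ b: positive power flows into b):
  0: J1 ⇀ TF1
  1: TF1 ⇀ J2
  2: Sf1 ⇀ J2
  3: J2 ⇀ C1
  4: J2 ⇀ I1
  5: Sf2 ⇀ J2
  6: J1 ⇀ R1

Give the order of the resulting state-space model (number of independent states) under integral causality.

bond 2 stroke at Sf1  (source Sf1 imposes f)
bond 5 stroke at Sf2  (Sf2 (Sf) sets flow on bond)
bond 3 stroke at J2  (C1 integral (e out))
bond 1 stroke at TF1  (J2 effort already set via bond 3)
bond 4 stroke at I1  (0-jn J2 has e-setter on 3)
bond 0 stroke at J1  (TF1 one-in-one-out from 1)
bond 6 stroke at R1  (closing 1-jn rule on J1)

2  (C1, I1 all integral)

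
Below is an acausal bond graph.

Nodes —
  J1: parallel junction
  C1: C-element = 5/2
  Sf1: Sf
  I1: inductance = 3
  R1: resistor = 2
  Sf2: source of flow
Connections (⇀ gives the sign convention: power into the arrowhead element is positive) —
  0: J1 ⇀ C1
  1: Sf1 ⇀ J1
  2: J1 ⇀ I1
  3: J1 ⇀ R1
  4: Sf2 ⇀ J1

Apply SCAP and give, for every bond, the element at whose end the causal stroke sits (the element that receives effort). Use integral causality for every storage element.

bond 1 stroke at Sf1  (Sf1 fixes flow; stroke at Sf1)
bond 4 stroke at Sf2  (Sf2 (Sf) sets flow on bond)
bond 0 stroke at J1  (prefer integral on C1)
bond 2 stroke at I1  (0-jn J1 has e-setter on 0)
bond 3 stroke at R1  (common-e at J1 fixed by 0)

#0 stroke→J1
#1 stroke→Sf1
#2 stroke→I1
#3 stroke→R1
#4 stroke→Sf2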